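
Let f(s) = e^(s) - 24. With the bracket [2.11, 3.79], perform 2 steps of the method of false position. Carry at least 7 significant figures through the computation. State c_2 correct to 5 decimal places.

3.08244

False-position update: c = (a·f(b) − b·f(a))/(f(b) − f(a)); replace the endpoint whose sign matches f(c).
f(2.110000) = -15.751759, f(3.790000) = 20.256400
step 1: c = 2.844916, f(c) = -6.799895 < 0 → new bracket [2.844916, 3.790000]
step 2: c = 3.082438, f(c) = -2.188489 < 0 → new bracket [3.082438, 3.790000]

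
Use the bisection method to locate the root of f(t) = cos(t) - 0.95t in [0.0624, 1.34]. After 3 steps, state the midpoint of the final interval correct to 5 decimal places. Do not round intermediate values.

f(0.062400) = 0.938774, f(1.340000) = -1.044247 (opposite signs)
step 1: m = 0.701200, f(m) = 0.097929 > 0 → root in [0.701200, 1.340000]
step 2: m = 1.020600, f(m) = -0.446715 < 0 → root in [0.701200, 1.020600]
step 3: m = 0.860900, f(m) = -0.166100 < 0 → root in [0.701200, 0.860900]
Midpoint of [0.701200, 0.860900] = 0.781050

0.78105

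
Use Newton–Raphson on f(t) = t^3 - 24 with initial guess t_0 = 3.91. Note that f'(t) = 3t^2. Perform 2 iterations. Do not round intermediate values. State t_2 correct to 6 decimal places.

2.903244

t_0 = 3.910000: f = 35.776471, f' = 45.864300 → t_1 = 3.910000 - (35.776471)/(45.864300) = 3.129949
t_1 = 3.129949: f = 6.662812, f' = 29.389751 → t_2 = 3.129949 - (6.662812)/(29.389751) = 2.903244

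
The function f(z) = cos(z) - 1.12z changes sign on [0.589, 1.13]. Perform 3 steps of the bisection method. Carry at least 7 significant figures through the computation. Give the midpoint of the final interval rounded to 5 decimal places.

0.69044

f(0.589000) = 0.171817, f(1.130000) = -0.838940 (opposite signs)
step 1: m = 0.859500, f(m) = -0.309824 < 0 → root in [0.589000, 0.859500]
step 2: m = 0.724250, f(m) = -0.062163 < 0 → root in [0.589000, 0.724250]
step 3: m = 0.656625, f(m) = 0.056637 > 0 → root in [0.656625, 0.724250]
Midpoint of [0.656625, 0.724250] = 0.690438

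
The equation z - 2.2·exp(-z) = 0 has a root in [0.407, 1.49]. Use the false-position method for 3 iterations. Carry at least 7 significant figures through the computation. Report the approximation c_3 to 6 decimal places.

False-position update: c = (a·f(b) − b·f(a))/(f(b) − f(a)); replace the endpoint whose sign matches f(c).
f(0.407000) = -1.057417, f(1.490000) = 0.994180
step 1: c = 0.965191, f(c) = 0.127188 > 0 → new bracket [0.407000, 0.965191]
step 2: c = 0.905259, f(c) = 0.015498 > 0 → new bracket [0.407000, 0.905259]
step 3: c = 0.898062, f(c) = 0.001874 > 0 → new bracket [0.407000, 0.898062]

0.898062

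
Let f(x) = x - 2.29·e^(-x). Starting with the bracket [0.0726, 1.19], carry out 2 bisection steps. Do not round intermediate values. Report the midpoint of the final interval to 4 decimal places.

f(0.072600) = -2.057038, f(1.190000) = 0.493333 (opposite signs)
step 1: m = 0.631300, f(m) = -0.586751 < 0 → root in [0.631300, 1.190000]
step 2: m = 0.910650, f(m) = -0.010532 < 0 → root in [0.910650, 1.190000]
Midpoint of [0.910650, 1.190000] = 1.050325

1.0503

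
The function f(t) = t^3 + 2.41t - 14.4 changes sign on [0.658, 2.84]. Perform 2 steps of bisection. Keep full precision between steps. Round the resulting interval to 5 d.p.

[1.74900, 2.29450]

f(0.658000) = -12.529330, f(2.840000) = 15.350704 (opposite signs)
step 1: m = 1.749000, f(m) = -4.834717 < 0 → root in [1.749000, 2.840000]
step 2: m = 2.294500, f(m) = 3.209669 > 0 → root in [1.749000, 2.294500]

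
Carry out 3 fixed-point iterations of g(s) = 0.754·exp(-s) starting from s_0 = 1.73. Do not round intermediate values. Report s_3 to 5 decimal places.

0.38984

s_1 = g(1.730000) = 0.133672
s_2 = g(0.133672) = 0.659657
s_3 = g(0.659657) = 0.389840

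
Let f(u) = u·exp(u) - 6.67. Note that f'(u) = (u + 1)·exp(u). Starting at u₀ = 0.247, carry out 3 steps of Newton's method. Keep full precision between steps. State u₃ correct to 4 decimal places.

2.7108

Newton update: u ← u − f(u)/f'(u).
u_0 = 0.247000: f = -6.353796, f' = 1.596383 → u_1 = 0.247000 - (-6.353796)/(1.596383) = 4.227119
u_1 = 4.227119: f = 282.970270, f' = 358.159815 → u_2 = 4.227119 - (282.970270)/(358.159815) = 3.437052
u_2 = 3.437052: f = 100.205659, f' = 137.970812 → u_3 = 3.437052 - (100.205659)/(137.970812) = 2.710770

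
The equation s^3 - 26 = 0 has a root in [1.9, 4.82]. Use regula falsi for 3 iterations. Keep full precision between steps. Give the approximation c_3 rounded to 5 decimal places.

2.85253

False-position update: c = (a·f(b) − b·f(a))/(f(b) − f(a)); replace the endpoint whose sign matches f(c).
f(1.900000) = -19.141000, f(4.820000) = 85.980168
step 1: c = 2.431689, f(c) = -11.621160 < 0 → new bracket [2.431689, 4.820000]
step 2: c = 2.716059, f(c) = -5.963693 < 0 → new bracket [2.716059, 4.820000]
step 3: c = 2.852526, f(c) = -2.789276 < 0 → new bracket [2.852526, 4.820000]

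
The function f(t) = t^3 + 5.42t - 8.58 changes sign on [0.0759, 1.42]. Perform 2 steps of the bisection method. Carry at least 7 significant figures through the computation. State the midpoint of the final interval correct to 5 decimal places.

f(0.075900) = -8.168185, f(1.420000) = 1.979688 (opposite signs)
step 1: m = 0.747950, f(m) = -4.107686 < 0 → root in [0.747950, 1.420000]
step 2: m = 1.083975, f(m) = -1.431183 < 0 → root in [1.083975, 1.420000]
Midpoint of [1.083975, 1.420000] = 1.251987

1.25199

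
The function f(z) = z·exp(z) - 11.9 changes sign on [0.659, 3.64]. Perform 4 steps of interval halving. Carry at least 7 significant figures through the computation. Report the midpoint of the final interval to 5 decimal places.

1.87003

f(0.659000) = -10.626246, f(3.640000) = 126.754286 (opposite signs)
step 1: m = 2.149500, f(m) = 6.543929 > 0 → root in [0.659000, 2.149500]
step 2: m = 1.404250, f(m) = -6.181232 < 0 → root in [1.404250, 2.149500]
step 3: m = 1.776875, f(m) = -1.396262 < 0 → root in [1.776875, 2.149500]
step 4: m = 1.963188, f(m) = 2.081806 > 0 → root in [1.776875, 1.963188]
Midpoint of [1.776875, 1.963188] = 1.870031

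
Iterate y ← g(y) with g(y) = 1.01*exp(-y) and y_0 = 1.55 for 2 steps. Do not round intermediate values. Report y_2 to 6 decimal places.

y_1 = g(1.550000) = 0.214370
y_2 = g(0.214370) = 0.815120

0.815120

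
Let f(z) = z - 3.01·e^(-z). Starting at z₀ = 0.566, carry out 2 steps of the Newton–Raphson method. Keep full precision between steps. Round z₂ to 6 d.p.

f'(z) = 1 + 3.01·e^(-z)
z_0 = 0.566000: f = -1.143054, f' = 2.709054 → z_1 = 0.566000 - (-1.143054)/(2.709054) = 0.987938
z_1 = 0.987938: f = -0.132815, f' = 2.120754 → z_2 = 0.987938 - (-0.132815)/(2.120754) = 1.050565

1.050565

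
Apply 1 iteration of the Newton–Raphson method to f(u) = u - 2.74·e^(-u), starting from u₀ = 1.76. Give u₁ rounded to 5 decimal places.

0.88424

f'(u) = 1 + 2.74·e^(-u)
u_0 = 1.760000: f = 1.288597, f' = 1.471403 → u_1 = 1.760000 - (1.288597)/(1.471403) = 0.884239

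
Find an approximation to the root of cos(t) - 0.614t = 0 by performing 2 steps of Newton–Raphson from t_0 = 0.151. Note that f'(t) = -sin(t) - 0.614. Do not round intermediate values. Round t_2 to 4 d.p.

0.9649

Newton update: t ← t − f(t)/f'(t).
t_0 = 0.151000: f = 0.895907, f' = -0.764427 → t_1 = 0.151000 - (0.895907)/(-0.764427) = 1.322999
t_1 = 1.322999: f = -0.567052, f' = -1.583455 → t_2 = 1.322999 - (-0.567052)/(-1.583455) = 0.964888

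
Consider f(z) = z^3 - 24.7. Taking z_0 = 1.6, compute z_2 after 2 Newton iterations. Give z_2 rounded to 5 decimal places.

f'(z) = 3z^2
z_0 = 1.600000: f = -20.604000, f' = 7.680000 → z_1 = 1.600000 - (-20.604000)/(7.680000) = 4.282812
z_1 = 4.282812: f = 53.857415, f' = 55.027449 → z_2 = 4.282812 - (53.857415)/(55.027449) = 3.304075

3.30408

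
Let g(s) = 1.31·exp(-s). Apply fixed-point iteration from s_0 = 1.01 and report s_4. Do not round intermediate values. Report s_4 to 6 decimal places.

s_1 = g(1.010000) = 0.477127
s_2 = g(0.477127) = 0.812939
s_3 = g(0.812939) = 0.581054
s_4 = g(0.581054) = 0.732694

0.732694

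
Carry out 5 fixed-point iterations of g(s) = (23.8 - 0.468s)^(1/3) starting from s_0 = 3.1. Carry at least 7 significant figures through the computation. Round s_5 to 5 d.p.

s_1 = g(3.100000) = 2.816787
s_2 = g(2.816787) = 2.822344
s_3 = g(2.822344) = 2.822235
s_4 = g(2.822235) = 2.822238
s_5 = g(2.822238) = 2.822238

2.82224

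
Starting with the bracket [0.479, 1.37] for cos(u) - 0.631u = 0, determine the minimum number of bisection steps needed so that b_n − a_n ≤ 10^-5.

17

Initial width b − a = 1.37 − 0.479 = 0.891000.
After n steps the width is (b−a)/2^n; need (b−a)/2^n ≤ 10^-5.
So n ≥ log₂(0.891000/10^-5) = log₂(89100.0000) ≈ 16.4431.
Hence n = 17.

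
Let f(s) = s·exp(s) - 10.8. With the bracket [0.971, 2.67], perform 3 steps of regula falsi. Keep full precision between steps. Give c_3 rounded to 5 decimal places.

1.68873

False-position update: c = (a·f(b) − b·f(a))/(f(b) − f(a)); replace the endpoint whose sign matches f(c).
f(0.971000) = -8.235993, f(2.670000) = 27.754718
step 1: c = 1.359793, f(c) = -5.503076 < 0 → new bracket [1.359793, 2.670000]
step 2: c = 1.576590, f(c) = -3.171785 < 0 → new bracket [1.576590, 2.670000]
step 3: c = 1.688729, f(c) = -1.659597 < 0 → new bracket [1.688729, 2.670000]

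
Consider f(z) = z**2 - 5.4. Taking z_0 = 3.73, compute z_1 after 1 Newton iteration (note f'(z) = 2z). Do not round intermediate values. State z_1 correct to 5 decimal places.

z_0 = 3.730000: f = 8.512900, f' = 7.460000 → z_1 = 3.730000 - (8.512900)/(7.460000) = 2.588861

2.58886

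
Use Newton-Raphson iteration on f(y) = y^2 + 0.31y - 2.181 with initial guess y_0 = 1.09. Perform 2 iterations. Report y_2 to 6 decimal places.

Newton update: y ← y − f(y)/f'(y).
f'(y) = 2y + 0.31
y_0 = 1.090000: f = -0.655000, f' = 2.490000 → y_1 = 1.090000 - (-0.655000)/(2.490000) = 1.353052
y_1 = 1.353052: f = 0.069196, f' = 3.016104 → y_2 = 1.353052 - (0.069196)/(3.016104) = 1.330110

1.330110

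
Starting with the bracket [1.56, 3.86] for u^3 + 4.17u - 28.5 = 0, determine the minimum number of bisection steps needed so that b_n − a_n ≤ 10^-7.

25

Initial width b − a = 3.86 − 1.56 = 2.300000.
After n steps the width is (b−a)/2^n; need (b−a)/2^n ≤ 10^-7.
So n ≥ log₂(2.300000/10^-7) = log₂(23000000.0000) ≈ 24.4551.
Hence n = 25.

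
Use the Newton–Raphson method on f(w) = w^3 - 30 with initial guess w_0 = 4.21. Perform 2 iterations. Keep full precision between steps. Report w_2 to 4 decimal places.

Newton update: w ← w − f(w)/f'(w).
f'(w) = 3w^2
w_0 = 4.210000: f = 44.618461, f' = 53.172300 → w_1 = 4.210000 - (44.618461)/(53.172300) = 3.370870
w_1 = 3.370870: f = 8.302409, f' = 34.088298 → w_2 = 3.370870 - (8.302409)/(34.088298) = 3.127314

3.1273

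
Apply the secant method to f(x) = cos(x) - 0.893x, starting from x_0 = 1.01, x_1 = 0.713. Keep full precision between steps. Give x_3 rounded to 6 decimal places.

0.789046

f(x_0) = -0.370069, f(x_1) = 0.119694
x_2 = 0.713000 - (0.119694)·(0.713000 - 1.010000)/(0.119694 - (-0.370069)) = 0.785584; f(x_2) = 0.005448
x_3 = 0.785584 - (0.005448)·(0.785584 - 0.713000)/(0.005448 - (0.119694)) = 0.789046; f(x_3) = -0.000095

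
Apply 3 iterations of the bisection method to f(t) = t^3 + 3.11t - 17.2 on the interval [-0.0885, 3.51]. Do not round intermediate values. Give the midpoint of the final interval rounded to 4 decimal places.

2.3855

f(-0.088500) = -17.475928, f(3.510000) = 36.959651 (opposite signs)
step 1: m = 1.710750, f(m) = -6.872774 < 0 → root in [1.710750, 3.510000]
step 2: m = 2.610375, f(m) = 8.705512 > 0 → root in [1.710750, 2.610375]
step 3: m = 2.160563, f(m) = -0.395079 < 0 → root in [2.160563, 2.610375]
Midpoint of [2.160563, 2.610375] = 2.385469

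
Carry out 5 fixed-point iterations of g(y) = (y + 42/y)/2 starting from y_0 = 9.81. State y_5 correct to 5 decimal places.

y_1 = g(9.810000) = 7.045673
y_2 = g(7.045673) = 6.503389
y_3 = g(6.503389) = 6.480780
y_4 = g(6.480780) = 6.480741
y_5 = g(6.480741) = 6.480741

6.48074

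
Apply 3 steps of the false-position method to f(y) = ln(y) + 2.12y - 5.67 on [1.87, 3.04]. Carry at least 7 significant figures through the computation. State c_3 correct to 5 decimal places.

f(1.870000) = -1.079662, f(3.040000) = 1.886658
step 1: c = 2.295849, f(c) = 0.028303 > 0 → new bracket [1.870000, 2.295849]
step 2: c = 2.284971, f(c) = 0.000491 > 0 → new bracket [1.870000, 2.284971]
step 3: c = 2.284782, f(c) = 0.000009 > 0 → new bracket [1.870000, 2.284782]

2.28478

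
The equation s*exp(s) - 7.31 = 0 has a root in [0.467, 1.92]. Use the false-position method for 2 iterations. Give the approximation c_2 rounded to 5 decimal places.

f(0.467000) = -6.565041, f(1.920000) = 5.786240
step 1: c = 1.239309, f(c) = -3.030386 < 0 → new bracket [1.239309, 1.920000]
step 2: c = 1.473271, f(c) = -0.881404 < 0 → new bracket [1.473271, 1.920000]

1.47327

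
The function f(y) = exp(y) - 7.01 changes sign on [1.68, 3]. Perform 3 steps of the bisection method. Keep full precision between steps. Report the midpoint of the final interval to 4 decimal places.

1.9275

f(1.680000) = -1.644444, f(3.000000) = 13.075537 (opposite signs)
step 1: m = 2.340000, f(m) = 3.371237 > 0 → root in [1.680000, 2.340000]
step 2: m = 2.010000, f(m) = 0.453317 > 0 → root in [1.680000, 2.010000]
step 3: m = 1.845000, f(m) = -0.681900 < 0 → root in [1.845000, 2.010000]
Midpoint of [1.845000, 2.010000] = 1.927500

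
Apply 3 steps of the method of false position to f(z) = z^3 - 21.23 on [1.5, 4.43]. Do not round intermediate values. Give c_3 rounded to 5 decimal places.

2.63905

f(1.500000) = -17.855000, f(4.430000) = 65.708307
step 1: c = 2.126054, f(c) = -11.620010 < 0 → new bracket [2.126054, 4.430000]
step 2: c = 2.472265, f(c) = -6.119291 < 0 → new bracket [2.472265, 4.430000]
step 3: c = 2.639052, f(c) = -2.850067 < 0 → new bracket [2.639052, 4.430000]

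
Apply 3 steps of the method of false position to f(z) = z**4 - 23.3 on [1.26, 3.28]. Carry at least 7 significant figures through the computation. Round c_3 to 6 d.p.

False-position update: c = (a·f(b) − b·f(a))/(f(b) − f(a)); replace the endpoint whose sign matches f(c).
f(1.260000) = -20.779526, f(3.280000) = 92.443171
step 1: c = 1.630726, f(c) = -16.228291 < 0 → new bracket [1.630726, 3.280000]
step 2: c = 1.877018, f(c) = -10.887080 < 0 → new bracket [1.877018, 3.280000]
step 3: c = 2.024839, f(c) = -6.490216 < 0 → new bracket [2.024839, 3.280000]

2.024839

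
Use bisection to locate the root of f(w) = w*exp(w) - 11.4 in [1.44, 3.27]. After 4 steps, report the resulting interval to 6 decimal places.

f(1.440000) = -5.322198, f(3.270000) = 74.638080 (opposite signs)
step 1: m = 2.355000, f(m) = 13.417293 > 0 → root in [1.440000, 2.355000]
step 2: m = 1.897500, f(m) = 1.254808 > 0 → root in [1.440000, 1.897500]
step 3: m = 1.668750, f(m) = -2.546394 < 0 → root in [1.668750, 1.897500]
step 4: m = 1.783125, f(m) = -0.793230 < 0 → root in [1.783125, 1.897500]

[1.783125, 1.897500]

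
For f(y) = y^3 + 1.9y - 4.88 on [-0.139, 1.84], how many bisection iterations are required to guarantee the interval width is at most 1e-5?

18

Initial width b − a = 1.84 − -0.139 = 1.979000.
After n steps the width is (b−a)/2^n; need (b−a)/2^n ≤ 1e-5.
So n ≥ log₂(1.979000/1e-5) = log₂(197900.0000) ≈ 17.5944.
Hence n = 18.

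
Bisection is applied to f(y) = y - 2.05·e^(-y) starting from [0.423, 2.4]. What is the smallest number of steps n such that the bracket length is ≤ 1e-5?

18

Initial width b − a = 2.4 − 0.423 = 1.977000.
After n steps the width is (b−a)/2^n; need (b−a)/2^n ≤ 1e-5.
So n ≥ log₂(1.977000/1e-5) = log₂(197700.0000) ≈ 17.5930.
Hence n = 18.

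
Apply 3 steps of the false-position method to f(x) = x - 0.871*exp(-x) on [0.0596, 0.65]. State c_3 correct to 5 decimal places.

f(0.059600) = -0.761005, f(0.650000) = 0.195298
step 1: c = 0.529427, f(c) = 0.016459 > 0 → new bracket [0.059600, 0.529427]
step 2: c = 0.519481, f(c) = 0.001385 > 0 → new bracket [0.059600, 0.519481]
step 3: c = 0.518646, f(c) = 0.000117 > 0 → new bracket [0.059600, 0.518646]

0.51865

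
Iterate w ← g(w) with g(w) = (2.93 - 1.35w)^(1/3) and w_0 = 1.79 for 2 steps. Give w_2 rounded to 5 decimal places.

w_1 = g(1.790000) = 0.800780
w_2 = g(0.800780) = 1.227368

1.22737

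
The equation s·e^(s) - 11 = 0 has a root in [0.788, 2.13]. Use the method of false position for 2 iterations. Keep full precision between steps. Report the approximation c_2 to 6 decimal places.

1.753274

f(0.788000) = -9.267193, f(2.130000) = 6.923666
step 1: c = 1.556123, f(c) = -3.623343 < 0 → new bracket [1.556123, 2.130000]
step 2: c = 1.753274, f(c) = -0.877518 < 0 → new bracket [1.753274, 2.130000]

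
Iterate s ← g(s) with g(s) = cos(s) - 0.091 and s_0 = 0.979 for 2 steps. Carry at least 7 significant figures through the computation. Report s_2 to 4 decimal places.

0.8020

s_1 = g(0.979000) = 0.466853
s_2 = g(0.466853) = 0.801989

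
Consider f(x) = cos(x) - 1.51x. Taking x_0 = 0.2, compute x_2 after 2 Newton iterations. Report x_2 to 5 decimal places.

Newton update: x ← x − f(x)/f'(x).
f'(x) = -sin(x) - 1.51
x_0 = 0.200000: f = 0.678067, f' = -1.708669 → x_1 = 0.200000 - (0.678067)/(-1.708669) = 0.596839
x_1 = 0.596839: f = -0.074111, f' = -2.072031 → x_2 = 0.596839 - (-0.074111)/(-2.072031) = 0.561072

0.56107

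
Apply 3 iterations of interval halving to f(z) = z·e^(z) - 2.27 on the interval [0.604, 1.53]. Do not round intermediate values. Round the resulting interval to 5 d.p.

[0.83550, 0.95125]

f(0.604000) = -1.165029, f(1.530000) = 4.795811 (opposite signs)
step 1: m = 1.067000, f(m) = 0.831392 > 0 → root in [0.604000, 1.067000]
step 2: m = 0.835500, f(m) = -0.343365 < 0 → root in [0.835500, 1.067000]
step 3: m = 0.951250, f(m) = 0.192733 > 0 → root in [0.835500, 0.951250]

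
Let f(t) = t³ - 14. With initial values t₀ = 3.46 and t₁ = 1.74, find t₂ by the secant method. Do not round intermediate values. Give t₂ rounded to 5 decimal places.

f(t_0) = 27.421736, f(t_1) = -8.731976
t_2 = 1.740000 - (-8.731976)·(1.740000 - 3.460000)/(-8.731976 - (27.421736)) = 2.155421; f(t_2) = -3.986264

2.15542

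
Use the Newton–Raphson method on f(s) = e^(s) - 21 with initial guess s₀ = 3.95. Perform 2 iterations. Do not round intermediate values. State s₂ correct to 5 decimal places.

3.08792

f'(s) = e^(s)
s_0 = 3.950000: f = 30.935367, f' = 51.935367 → s_1 = 3.950000 - (30.935367)/(51.935367) = 3.354349
s_1 = 3.354349: f = 7.626954, f' = 28.626954 → s_2 = 3.354349 - (7.626954)/(28.626954) = 3.087923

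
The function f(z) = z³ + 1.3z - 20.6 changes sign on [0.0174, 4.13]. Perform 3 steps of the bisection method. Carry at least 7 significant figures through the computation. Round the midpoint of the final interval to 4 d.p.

f(0.017400) = -20.577375, f(4.130000) = 55.213997 (opposite signs)
step 1: m = 2.073700, f(m) = -8.986800 < 0 → root in [2.073700, 4.130000]
step 2: m = 3.101850, f(m) = 13.276772 > 0 → root in [2.073700, 3.101850]
step 3: m = 2.587775, f(m) = 0.093348 > 0 → root in [2.073700, 2.587775]
Midpoint of [2.073700, 2.587775] = 2.330737

2.3307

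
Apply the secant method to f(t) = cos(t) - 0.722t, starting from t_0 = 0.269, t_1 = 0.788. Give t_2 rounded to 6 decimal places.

f(t_0) = 0.769819, f(t_1) = 0.136329
t_2 = 0.788000 - (0.136329)·(0.788000 - 0.269000)/(0.136329 - (0.769819)) = 0.899690; f(t_2) = -0.027723

0.899690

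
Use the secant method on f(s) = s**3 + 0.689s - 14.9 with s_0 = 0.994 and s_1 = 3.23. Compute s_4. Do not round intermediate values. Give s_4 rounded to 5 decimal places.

f(s_0) = -13.233026, f(s_1) = 21.023737
s_2 = 3.230000 - (21.023737)·(3.230000 - 0.994000)/(21.023737 - (-13.233026)) = 1.857743; f(s_2) = -7.208553
s_3 = 1.857743 - (-7.208553)·(1.857743 - 3.230000)/(-7.208553 - (21.023737)) = 2.208122; f(s_3) = -2.612242
s_4 = 2.208122 - (-2.612242)·(2.208122 - 1.857743)/(-2.612242 - (-7.208553)) = 2.407254; f(s_4) = 0.708322

2.40725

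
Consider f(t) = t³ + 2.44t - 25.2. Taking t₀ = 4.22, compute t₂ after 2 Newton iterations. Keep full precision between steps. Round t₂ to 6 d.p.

f'(t) = 3t² + 2.44
t_0 = 4.220000: f = 60.248248, f' = 55.865200 → t_1 = 4.220000 - (60.248248)/(55.865200) = 3.141542
t_1 = 3.141542: f = 13.470153, f' = 32.047866 → t_2 = 3.141542 - (13.470153)/(32.047866) = 2.721229

2.721229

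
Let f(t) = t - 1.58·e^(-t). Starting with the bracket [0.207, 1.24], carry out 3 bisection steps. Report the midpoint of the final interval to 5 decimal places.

0.78806

f(0.207000) = -1.077571, f(1.240000) = 0.782773 (opposite signs)
step 1: m = 0.723500, f(m) = -0.042882 < 0 → root in [0.723500, 1.240000]
step 2: m = 0.981750, f(m) = 0.389795 > 0 → root in [0.723500, 0.981750]
step 3: m = 0.852625, f(m) = 0.179080 > 0 → root in [0.723500, 0.852625]
Midpoint of [0.723500, 0.852625] = 0.788062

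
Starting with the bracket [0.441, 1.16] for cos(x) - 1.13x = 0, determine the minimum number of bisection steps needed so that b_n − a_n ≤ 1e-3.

Initial width b − a = 1.16 − 0.441 = 0.719000.
After n steps the width is (b−a)/2^n; need (b−a)/2^n ≤ 1e-3.
So n ≥ log₂(0.719000/1e-3) = log₂(719.0000) ≈ 9.4898.
Hence n = 10.

10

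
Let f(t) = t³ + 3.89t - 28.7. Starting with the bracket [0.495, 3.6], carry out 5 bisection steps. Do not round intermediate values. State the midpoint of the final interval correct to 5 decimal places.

f(0.495000) = -26.653163, f(3.600000) = 31.960000 (opposite signs)
step 1: m = 2.047500, f(m) = -12.151580 < 0 → root in [2.047500, 3.600000]
step 2: m = 2.823750, f(m) = 4.799739 > 0 → root in [2.047500, 2.823750]
step 3: m = 2.435625, f(m) = -4.776636 < 0 → root in [2.435625, 2.823750]
step 4: m = 2.629688, f(m) = -0.285552 < 0 → root in [2.629688, 2.823750]
step 5: m = 2.726719, f(m) = 2.180077 > 0 → root in [2.629688, 2.726719]
Midpoint of [2.629688, 2.726719] = 2.678203

2.67820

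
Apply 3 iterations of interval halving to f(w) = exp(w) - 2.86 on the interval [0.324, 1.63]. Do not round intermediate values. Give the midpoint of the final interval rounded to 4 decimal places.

f(0.324000) = -1.477353, f(1.630000) = 2.243875 (opposite signs)
step 1: m = 0.977000, f(m) = -0.203525 < 0 → root in [0.977000, 1.630000]
step 2: m = 1.303500, f(m) = 0.822162 > 0 → root in [0.977000, 1.303500]
step 3: m = 1.140250, f(m) = 0.267550 > 0 → root in [0.977000, 1.140250]
Midpoint of [0.977000, 1.140250] = 1.058625

1.0586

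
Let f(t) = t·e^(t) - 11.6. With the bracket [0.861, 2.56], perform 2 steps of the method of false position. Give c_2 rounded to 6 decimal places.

1.642897

f(0.861000) = -9.563283, f(2.560000) = 21.515692
step 1: c = 1.383798, f(c) = -6.078611 < 0 → new bracket [1.383798, 2.560000]
step 2: c = 1.642897, f(c) = -3.106010 < 0 → new bracket [1.642897, 2.560000]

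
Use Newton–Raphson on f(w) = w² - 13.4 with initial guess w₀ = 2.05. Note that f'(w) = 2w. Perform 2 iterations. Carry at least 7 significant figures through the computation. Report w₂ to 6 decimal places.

3.707220

w_0 = 2.050000: f = -9.197500, f' = 4.100000 → w_1 = 2.050000 - (-9.197500)/(4.100000) = 4.293293
w_1 = 4.293293: f = 5.032362, f' = 8.586585 → w_2 = 4.293293 - (5.032362)/(8.586585) = 3.707220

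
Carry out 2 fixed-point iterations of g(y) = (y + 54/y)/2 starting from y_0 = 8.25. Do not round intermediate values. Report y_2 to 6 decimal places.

7.348633

y_1 = g(8.250000) = 7.397727
y_2 = g(7.397727) = 7.348633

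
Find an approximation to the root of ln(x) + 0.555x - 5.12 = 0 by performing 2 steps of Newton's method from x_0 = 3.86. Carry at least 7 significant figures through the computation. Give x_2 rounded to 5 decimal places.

f'(x) = 1/x + 0.555
x_0 = 3.860000: f = -1.627033, f' = 0.814067 → x_1 = 3.860000 - (-1.627033)/(0.814067) = 5.858646
x_1 = 5.858646: f = -0.100533, f' = 0.725688 → x_2 = 5.858646 - (-0.100533)/(0.725688) = 5.997181

5.99718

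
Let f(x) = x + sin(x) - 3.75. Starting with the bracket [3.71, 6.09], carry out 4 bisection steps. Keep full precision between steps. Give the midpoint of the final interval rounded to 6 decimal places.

f(3.710000) = -0.578291, f(6.090000) = 2.148014 (opposite signs)
step 1: m = 4.900000, f(m) = 0.167547 > 0 → root in [3.710000, 4.900000]
step 2: m = 4.305000, f(m) = -0.363158 < 0 → root in [4.305000, 4.900000]
step 3: m = 4.602500, f(m) = -0.141468 < 0 → root in [4.602500, 4.900000]
step 4: m = 4.751250, f(m) = 0.002005 > 0 → root in [4.602500, 4.751250]
Midpoint of [4.602500, 4.751250] = 4.676875

4.676875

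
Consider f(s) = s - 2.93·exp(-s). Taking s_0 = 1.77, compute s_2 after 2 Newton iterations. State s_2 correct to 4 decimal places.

f'(s) = 1 + 2.93·exp(-s)
s_0 = 1.770000: f = 1.270924, f' = 1.499076 → s_1 = 1.770000 - (1.270924)/(1.499076) = 0.922195
s_1 = 0.922195: f = -0.242906, f' = 2.165101 → s_2 = 0.922195 - (-0.242906)/(2.165101) = 1.034386

1.0344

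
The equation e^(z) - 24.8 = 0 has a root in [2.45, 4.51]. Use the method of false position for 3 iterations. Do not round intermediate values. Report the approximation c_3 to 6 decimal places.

f(2.450000) = -13.211653, f(4.510000) = 66.121819
step 1: c = 2.793058, f(c) = -8.469112 < 0 → new bracket [2.793058, 4.510000]
step 2: c = 2.988001, f(c) = -4.954026 < 0 → new bracket [2.988001, 4.510000]
step 3: c = 3.094085, f(c) = -2.732954 < 0 → new bracket [3.094085, 4.510000]

3.094085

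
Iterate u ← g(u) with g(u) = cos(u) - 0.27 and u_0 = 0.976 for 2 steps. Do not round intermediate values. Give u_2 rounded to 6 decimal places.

0.688147

u_1 = g(0.976000) = 0.290340
u_2 = g(0.290340) = 0.688147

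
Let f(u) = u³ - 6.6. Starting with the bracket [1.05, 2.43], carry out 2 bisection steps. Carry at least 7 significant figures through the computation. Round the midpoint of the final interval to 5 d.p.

f(1.050000) = -5.442375, f(2.430000) = 7.748907 (opposite signs)
step 1: m = 1.740000, f(m) = -1.331976 < 0 → root in [1.740000, 2.430000]
step 2: m = 2.085000, f(m) = 2.463964 > 0 → root in [1.740000, 2.085000]
Midpoint of [1.740000, 2.085000] = 1.912500

1.91250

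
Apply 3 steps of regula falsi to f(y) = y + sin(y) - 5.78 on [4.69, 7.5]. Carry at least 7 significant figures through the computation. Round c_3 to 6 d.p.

f(4.690000) = -2.089749, f(7.500000) = 2.658000
step 1: c = 5.926838, f(c) = -0.202016 < 0 → new bracket [5.926838, 7.500000]
step 2: c = 6.037957, f(c) = 0.015180 > 0 → new bracket [5.926838, 6.037957]
step 3: c = 6.030191, f(c) = -0.000113 < 0 → new bracket [6.030191, 6.037957]

6.030191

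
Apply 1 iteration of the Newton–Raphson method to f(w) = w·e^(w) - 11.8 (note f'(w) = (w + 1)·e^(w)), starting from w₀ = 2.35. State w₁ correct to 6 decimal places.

1.984435

w_0 = 2.350000: f = 12.841089, f' = 35.126659 → w_1 = 2.350000 - (12.841089)/(35.126659) = 1.984435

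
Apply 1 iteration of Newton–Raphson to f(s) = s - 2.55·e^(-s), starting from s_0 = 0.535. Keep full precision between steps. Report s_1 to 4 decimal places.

f'(s) = 1 + 2.55·e^(-s)
s_0 = 0.535000: f = -0.958457, f' = 2.493457 → s_1 = 0.535000 - (-0.958457)/(2.493457) = 0.919389

0.9194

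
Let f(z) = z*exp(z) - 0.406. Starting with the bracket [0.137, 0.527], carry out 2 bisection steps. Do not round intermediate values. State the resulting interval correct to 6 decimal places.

f(0.137000) = -0.248885, f(0.527000) = 0.486655 (opposite signs)
step 1: m = 0.332000, f(m) = 0.056726 > 0 → root in [0.137000, 0.332000]
step 2: m = 0.234500, f(m) = -0.109527 < 0 → root in [0.234500, 0.332000]

[0.234500, 0.332000]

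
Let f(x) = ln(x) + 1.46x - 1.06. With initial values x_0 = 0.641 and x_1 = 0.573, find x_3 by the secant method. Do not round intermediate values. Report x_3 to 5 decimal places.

f(x_0) = -0.568866, f(x_1) = -0.780290
x_2 = 0.573000 - (-0.780290)·(0.573000 - 0.641000)/(-0.780290 - (-0.568866)) = 0.823964; f(x_2) = -0.050642
x_3 = 0.823964 - (-0.050642)·(0.823964 - 0.573000)/(-0.050642 - (-0.780290)) = 0.841382; f(x_3) = -0.004292

0.84138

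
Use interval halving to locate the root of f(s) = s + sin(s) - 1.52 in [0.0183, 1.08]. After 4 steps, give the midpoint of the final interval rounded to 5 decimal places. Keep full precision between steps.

0.78140

f(0.018300) = -1.483401, f(1.080000) = 0.441958 (opposite signs)
step 1: m = 0.549150, f(m) = -0.448888 < 0 → root in [0.549150, 1.080000]
step 2: m = 0.814575, f(m) = 0.022009 > 0 → root in [0.549150, 0.814575]
step 3: m = 0.681863, f(m) = -0.207897 < 0 → root in [0.681863, 0.814575]
step 4: m = 0.748219, f(m) = -0.091447 < 0 → root in [0.748219, 0.814575]
Midpoint of [0.748219, 0.814575] = 0.781397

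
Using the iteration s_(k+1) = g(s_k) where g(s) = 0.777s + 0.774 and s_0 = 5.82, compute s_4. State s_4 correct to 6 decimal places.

4.327090

s_1 = g(5.820000) = 5.296140
s_2 = g(5.296140) = 4.889101
s_3 = g(4.889101) = 4.572831
s_4 = g(4.572831) = 4.327090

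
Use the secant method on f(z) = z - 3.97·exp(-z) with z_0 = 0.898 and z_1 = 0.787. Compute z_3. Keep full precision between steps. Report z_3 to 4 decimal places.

1.1941

f(z_0) = -0.719313, f(z_1) = -1.020177
z_2 = 0.787000 - (-1.020177)·(0.787000 - 0.898000)/(-1.020177 - (-0.719313)) = 1.163381; f(z_2) = -0.076958
z_3 = 1.163381 - (-0.076958)·(1.163381 - 0.787000)/(-0.076958 - (-1.020177)) = 1.194090; f(z_3) = -0.008738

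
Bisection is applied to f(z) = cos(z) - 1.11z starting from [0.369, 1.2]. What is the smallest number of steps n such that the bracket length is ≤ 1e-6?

20

Initial width b − a = 1.2 − 0.369 = 0.831000.
After n steps the width is (b−a)/2^n; need (b−a)/2^n ≤ 1e-6.
So n ≥ log₂(0.831000/1e-6) = log₂(831000.0000) ≈ 19.6645.
Hence n = 20.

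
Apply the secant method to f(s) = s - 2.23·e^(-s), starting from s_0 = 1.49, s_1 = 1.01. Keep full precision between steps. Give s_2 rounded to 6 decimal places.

Secant update: s_(k+1) = s_k − f(s_k)·(s_k − s_(k-1))/(f(s_k) − f(s_(k-1))).
f(s_0) = 0.987419, f(s_1) = 0.197792
s_2 = 1.010000 - (0.197792)·(1.010000 - 1.490000)/(0.197792 - (0.987419)) = 0.889766; f(s_2) = -0.026211

0.889766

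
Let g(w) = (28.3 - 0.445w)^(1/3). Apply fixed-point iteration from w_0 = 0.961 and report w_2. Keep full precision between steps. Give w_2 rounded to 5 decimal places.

w_1 = g(0.961000) = 3.031968
w_2 = g(3.031968) = 2.998176

2.99818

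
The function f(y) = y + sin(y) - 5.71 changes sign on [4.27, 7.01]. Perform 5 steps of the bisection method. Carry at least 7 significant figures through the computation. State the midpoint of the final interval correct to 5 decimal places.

f(4.270000) = -2.343732, f(7.010000) = 1.964493 (opposite signs)
step 1: m = 5.640000, f(m) = -0.669747 < 0 → root in [5.640000, 7.010000]
step 2: m = 6.325000, f(m) = 0.656803 > 0 → root in [5.640000, 6.325000]
step 3: m = 5.982500, f(m) = -0.023675 < 0 → root in [5.982500, 6.325000]
step 4: m = 6.153750, f(m) = 0.314676 > 0 → root in [5.982500, 6.153750]
step 5: m = 6.068125, f(m) = 0.144719 > 0 → root in [5.982500, 6.068125]
Midpoint of [5.982500, 6.068125] = 6.025313

6.02531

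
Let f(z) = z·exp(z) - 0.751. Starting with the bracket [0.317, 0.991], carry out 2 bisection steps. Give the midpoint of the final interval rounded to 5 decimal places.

0.40125

f(0.317000) = -0.315758, f(0.991000) = 1.918682 (opposite signs)
step 1: m = 0.654000, f(m) = 0.506785 > 0 → root in [0.317000, 0.654000]
step 2: m = 0.485500, f(m) = 0.037931 > 0 → root in [0.317000, 0.485500]
Midpoint of [0.317000, 0.485500] = 0.401250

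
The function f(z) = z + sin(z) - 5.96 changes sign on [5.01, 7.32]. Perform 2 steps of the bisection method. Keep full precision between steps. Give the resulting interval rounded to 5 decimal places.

f(5.010000) = -1.906040, f(7.320000) = 2.220787 (opposite signs)
step 1: m = 6.165000, f(m) = 0.087090 > 0 → root in [5.010000, 6.165000]
step 2: m = 5.587500, f(m) = -1.013412 < 0 → root in [5.587500, 6.165000]

[5.58750, 6.16500]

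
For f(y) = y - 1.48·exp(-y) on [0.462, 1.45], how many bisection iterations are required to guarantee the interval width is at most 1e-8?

27

Initial width b − a = 1.45 − 0.462 = 0.988000.
After n steps the width is (b−a)/2^n; need (b−a)/2^n ≤ 1e-8.
So n ≥ log₂(0.988000/1e-8) = log₂(98800000.0000) ≈ 26.5580.
Hence n = 27.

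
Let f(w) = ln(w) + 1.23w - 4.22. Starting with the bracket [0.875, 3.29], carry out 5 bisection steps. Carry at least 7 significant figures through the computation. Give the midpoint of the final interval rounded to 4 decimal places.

f(0.875000) = -3.277281, f(3.290000) = 1.017588 (opposite signs)
step 1: m = 2.082500, f(m) = -0.924956 < 0 → root in [2.082500, 3.290000]
step 2: m = 2.686250, f(m) = 0.072234 > 0 → root in [2.082500, 2.686250]
step 3: m = 2.384375, f(m) = -0.418282 < 0 → root in [2.384375, 2.686250]
step 4: m = 2.535313, f(m) = -0.171249 < 0 → root in [2.535313, 2.686250]
step 5: m = 2.610781, f(m) = -0.049090 < 0 → root in [2.610781, 2.686250]
Midpoint of [2.610781, 2.686250] = 2.648516

2.6485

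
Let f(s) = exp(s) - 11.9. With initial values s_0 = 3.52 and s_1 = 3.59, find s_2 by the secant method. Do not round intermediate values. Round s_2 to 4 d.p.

2.8946

f(s_0) = 21.884428, f(s_1) = 24.334076
s_2 = 3.590000 - (24.334076)·(3.590000 - 3.520000)/(24.334076 - (21.884428)) = 2.894641; f(s_2) = 6.177004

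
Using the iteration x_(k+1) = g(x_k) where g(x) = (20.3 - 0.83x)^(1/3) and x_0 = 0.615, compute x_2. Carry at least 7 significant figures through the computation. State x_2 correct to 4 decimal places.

x_1 = g(0.615000) = 2.704863
x_2 = g(2.704863) = 2.623406

2.6234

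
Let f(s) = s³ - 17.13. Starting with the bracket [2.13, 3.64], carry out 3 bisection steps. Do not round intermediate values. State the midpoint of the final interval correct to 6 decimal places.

f(2.130000) = -7.466403, f(3.640000) = 31.098544 (opposite signs)
step 1: m = 2.885000, f(m) = 6.882504 > 0 → root in [2.130000, 2.885000]
step 2: m = 2.507500, f(m) = -1.363953 < 0 → root in [2.507500, 2.885000]
step 3: m = 2.696250, f(m) = 2.471101 > 0 → root in [2.507500, 2.696250]
Midpoint of [2.507500, 2.696250] = 2.601875

2.601875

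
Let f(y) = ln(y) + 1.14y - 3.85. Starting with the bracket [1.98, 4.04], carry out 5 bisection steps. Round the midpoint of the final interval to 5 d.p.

2.52719

f(1.980000) = -0.909703, f(4.040000) = 2.151845 (opposite signs)
step 1: m = 3.010000, f(m) = 0.683340 > 0 → root in [1.980000, 3.010000]
step 2: m = 2.495000, f(m) = -0.091411 < 0 → root in [2.495000, 3.010000]
step 3: m = 2.752500, f(m) = 0.300360 > 0 → root in [2.495000, 2.752500]
step 4: m = 2.623750, f(m) = 0.105680 > 0 → root in [2.495000, 2.623750]
step 5: m = 2.559375, f(m) = 0.007451 > 0 → root in [2.495000, 2.559375]
Midpoint of [2.495000, 2.559375] = 2.527188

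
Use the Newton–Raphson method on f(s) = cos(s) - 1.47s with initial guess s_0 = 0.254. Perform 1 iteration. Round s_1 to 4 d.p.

f'(s) = -sin(s) - 1.47
s_0 = 0.254000: f = 0.594535, f' = -1.721278 → s_1 = 0.254000 - (0.594535)/(-1.721278) = 0.599403

0.5994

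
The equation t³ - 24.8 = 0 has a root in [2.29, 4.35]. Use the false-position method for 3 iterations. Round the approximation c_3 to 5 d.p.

f(2.290000) = -12.791011, f(4.350000) = 57.512875
step 1: c = 2.664794, f(c) = -5.876957 < 0 → new bracket [2.664794, 4.350000]
step 2: c = 2.821032, f(c) = -2.349607 < 0 → new bracket [2.821032, 4.350000]
step 3: c = 2.881044, f(c) = -0.886142 < 0 → new bracket [2.881044, 4.350000]

2.88104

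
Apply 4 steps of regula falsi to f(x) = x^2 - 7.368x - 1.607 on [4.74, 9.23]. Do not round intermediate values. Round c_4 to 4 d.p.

f(4.740000) = -14.063720, f(9.230000) = 15.579260
step 1: c = 6.870221, f(c) = -5.026851 < 0 → new bracket [6.870221, 9.230000]
step 2: c = 7.445888, f(c) = -1.027054 < 0 → new bracket [7.445888, 9.230000]
step 3: c = 7.556230, f(c) = -0.184688 < 0 → new bracket [7.556230, 9.230000]
step 4: c = 7.575840, f(c) = -0.032437 < 0 → new bracket [7.575840, 9.230000]

7.5758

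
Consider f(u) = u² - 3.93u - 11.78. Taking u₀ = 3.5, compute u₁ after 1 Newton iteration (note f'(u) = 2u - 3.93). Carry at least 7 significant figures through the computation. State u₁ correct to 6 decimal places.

7.827362

u_0 = 3.500000: f = -13.285000, f' = 3.070000 → u_1 = 3.500000 - (-13.285000)/(3.070000) = 7.827362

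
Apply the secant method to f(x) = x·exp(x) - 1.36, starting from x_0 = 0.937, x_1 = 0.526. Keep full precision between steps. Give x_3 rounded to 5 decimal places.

f(x_0) = 1.031517, f(x_1) = -0.469929
x_2 = 0.526000 - (-0.469929)·(0.526000 - 0.937000)/(-0.469929 - (1.031517)) = 0.654637; f(x_2) = -0.100189
x_3 = 0.654637 - (-0.100189)·(0.654637 - 0.526000)/(-0.100189 - (-0.469929)) = 0.689494; f(x_3) = 0.013958

0.68949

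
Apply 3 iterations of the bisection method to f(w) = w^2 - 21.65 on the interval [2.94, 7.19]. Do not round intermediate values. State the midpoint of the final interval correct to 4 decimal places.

f(2.940000) = -13.006400, f(7.190000) = 30.046100 (opposite signs)
step 1: m = 5.065000, f(m) = 4.004225 > 0 → root in [2.940000, 5.065000]
step 2: m = 4.002500, f(m) = -5.629994 < 0 → root in [4.002500, 5.065000]
step 3: m = 4.533750, f(m) = -1.095111 < 0 → root in [4.533750, 5.065000]
Midpoint of [4.533750, 5.065000] = 4.799375

4.7994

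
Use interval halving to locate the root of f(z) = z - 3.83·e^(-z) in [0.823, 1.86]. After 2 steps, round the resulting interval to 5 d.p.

f(0.823000) = -0.858800, f(1.860000) = 1.263774 (opposite signs)
step 1: m = 1.341500, f(m) = 0.340134 > 0 → root in [0.823000, 1.341500]
step 2: m = 1.082250, f(m) = -0.215478 < 0 → root in [1.082250, 1.341500]

[1.08225, 1.34150]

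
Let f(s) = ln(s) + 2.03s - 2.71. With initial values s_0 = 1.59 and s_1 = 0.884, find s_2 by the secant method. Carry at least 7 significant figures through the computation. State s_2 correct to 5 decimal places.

1.24702

Secant update: s_(k+1) = s_k − f(s_k)·(s_k − s_(k-1))/(f(s_k) − f(s_(k-1))).
f(s_0) = 0.981434, f(s_1) = -1.038778
s_2 = 0.884000 - (-1.038778)·(0.884000 - 1.590000)/(-1.038778 - (0.981434)) = 1.247020; f(s_2) = 0.042207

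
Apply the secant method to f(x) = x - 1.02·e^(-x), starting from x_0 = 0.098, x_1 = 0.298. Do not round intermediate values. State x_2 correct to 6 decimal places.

0.547785

f(x_0) = -0.826782, f(x_1) = -0.459147
x_2 = 0.298000 - (-0.459147)·(0.298000 - 0.098000)/(-0.459147 - (-0.826782)) = 0.547785; f(x_2) = -0.042009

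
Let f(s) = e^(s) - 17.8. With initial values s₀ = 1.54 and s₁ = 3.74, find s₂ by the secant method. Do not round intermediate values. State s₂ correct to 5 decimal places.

2.31198

f(s_0) = -13.135410, f(s_1) = 24.297990
s_2 = 3.740000 - (24.297990)·(3.740000 - 1.540000)/(24.297990 - (-13.135410)) = 2.311982; f(s_2) = -7.705591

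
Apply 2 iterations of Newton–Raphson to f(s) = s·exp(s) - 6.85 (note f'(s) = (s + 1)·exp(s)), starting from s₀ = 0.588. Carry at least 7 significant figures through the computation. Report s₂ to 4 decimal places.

Newton update: s ← s − f(s)/f'(s).
s_0 = 0.588000: f = -5.791374, f' = 2.859010 → s_1 = 0.588000 - (-5.791374)/(2.859010) = 2.613657
s_1 = 2.613657: f = 28.823489, f' = 49.322366 → s_2 = 2.613657 - (28.823489)/(49.322366) = 2.029267

2.0293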